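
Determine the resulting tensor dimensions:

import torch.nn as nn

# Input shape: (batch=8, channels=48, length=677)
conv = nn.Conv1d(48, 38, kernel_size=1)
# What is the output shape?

Input shape: (8, 48, 677)
Output shape: (8, 38, 677)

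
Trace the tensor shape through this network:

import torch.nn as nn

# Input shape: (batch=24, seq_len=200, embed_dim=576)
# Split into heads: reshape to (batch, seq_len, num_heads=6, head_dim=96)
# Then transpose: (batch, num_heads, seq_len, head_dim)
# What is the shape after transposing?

Input shape: (24, 200, 576)
  -> after reshape: (24, 200, 6, 96)
Output shape: (24, 6, 200, 96)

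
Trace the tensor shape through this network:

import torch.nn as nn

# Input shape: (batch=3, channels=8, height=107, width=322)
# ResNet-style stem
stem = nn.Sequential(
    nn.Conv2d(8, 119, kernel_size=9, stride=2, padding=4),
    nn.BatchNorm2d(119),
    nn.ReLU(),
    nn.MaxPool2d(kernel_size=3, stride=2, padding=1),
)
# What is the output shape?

Input shape: (3, 8, 107, 322)
  -> after Conv2d 9x9 stride=2: (3, 119, 54, 161)
Output shape: (3, 119, 27, 81)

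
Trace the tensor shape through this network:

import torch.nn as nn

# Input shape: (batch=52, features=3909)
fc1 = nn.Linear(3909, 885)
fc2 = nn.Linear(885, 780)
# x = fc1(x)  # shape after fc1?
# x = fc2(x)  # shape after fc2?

Input shape: (52, 3909)
  -> after fc1: (52, 885)
Output shape: (52, 780)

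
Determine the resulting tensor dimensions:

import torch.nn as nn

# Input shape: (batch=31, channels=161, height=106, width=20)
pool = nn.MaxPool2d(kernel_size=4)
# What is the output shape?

Input shape: (31, 161, 106, 20)
Output shape: (31, 161, 26, 5)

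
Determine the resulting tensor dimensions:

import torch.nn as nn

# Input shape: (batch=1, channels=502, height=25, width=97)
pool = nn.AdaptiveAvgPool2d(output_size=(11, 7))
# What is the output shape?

Input shape: (1, 502, 25, 97)
Output shape: (1, 502, 11, 7)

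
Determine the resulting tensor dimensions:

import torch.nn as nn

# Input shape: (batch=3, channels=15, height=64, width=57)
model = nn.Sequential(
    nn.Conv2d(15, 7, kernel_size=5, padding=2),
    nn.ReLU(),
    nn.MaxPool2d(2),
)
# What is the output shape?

Input shape: (3, 15, 64, 57)
  -> after Conv2d: (3, 7, 64, 57)
  -> after ReLU: (3, 7, 64, 57)
Output shape: (3, 7, 32, 28)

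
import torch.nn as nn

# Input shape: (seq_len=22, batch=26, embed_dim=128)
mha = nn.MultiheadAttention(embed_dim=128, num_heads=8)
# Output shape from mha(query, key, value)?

Input shape: (22, 26, 128)
Output shape: (22, 26, 128)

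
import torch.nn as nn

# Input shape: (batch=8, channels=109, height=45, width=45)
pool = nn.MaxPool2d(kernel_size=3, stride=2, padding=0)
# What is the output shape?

Input shape: (8, 109, 45, 45)
Output shape: (8, 109, 22, 22)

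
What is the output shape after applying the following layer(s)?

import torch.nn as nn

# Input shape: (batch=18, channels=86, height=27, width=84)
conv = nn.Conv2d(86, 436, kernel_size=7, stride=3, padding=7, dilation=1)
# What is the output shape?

Input shape: (18, 86, 27, 84)
Output shape: (18, 436, 12, 31)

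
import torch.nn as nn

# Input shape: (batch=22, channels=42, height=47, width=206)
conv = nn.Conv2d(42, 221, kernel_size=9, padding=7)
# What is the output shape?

Input shape: (22, 42, 47, 206)
Output shape: (22, 221, 53, 212)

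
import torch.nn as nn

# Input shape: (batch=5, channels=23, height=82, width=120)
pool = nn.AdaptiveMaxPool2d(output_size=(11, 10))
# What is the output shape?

Input shape: (5, 23, 82, 120)
Output shape: (5, 23, 11, 10)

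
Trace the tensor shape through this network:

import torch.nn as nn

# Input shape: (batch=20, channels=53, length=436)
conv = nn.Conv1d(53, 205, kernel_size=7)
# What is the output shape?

Input shape: (20, 53, 436)
Output shape: (20, 205, 430)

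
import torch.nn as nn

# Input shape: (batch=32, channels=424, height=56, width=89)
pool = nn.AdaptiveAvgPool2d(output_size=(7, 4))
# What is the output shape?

Input shape: (32, 424, 56, 89)
Output shape: (32, 424, 7, 4)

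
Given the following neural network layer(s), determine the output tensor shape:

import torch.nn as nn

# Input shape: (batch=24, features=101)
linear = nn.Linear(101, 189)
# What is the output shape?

Input shape: (24, 101)
Output shape: (24, 189)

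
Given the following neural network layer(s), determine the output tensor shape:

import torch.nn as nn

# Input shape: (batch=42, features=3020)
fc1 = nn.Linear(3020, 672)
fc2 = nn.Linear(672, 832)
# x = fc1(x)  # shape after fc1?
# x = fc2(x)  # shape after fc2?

Input shape: (42, 3020)
  -> after fc1: (42, 672)
Output shape: (42, 832)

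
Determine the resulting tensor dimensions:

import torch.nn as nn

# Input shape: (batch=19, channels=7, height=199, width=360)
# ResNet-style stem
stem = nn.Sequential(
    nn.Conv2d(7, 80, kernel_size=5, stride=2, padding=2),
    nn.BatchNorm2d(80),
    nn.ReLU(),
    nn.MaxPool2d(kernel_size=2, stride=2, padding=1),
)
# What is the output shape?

Input shape: (19, 7, 199, 360)
  -> after Conv2d 5x5 stride=2: (19, 80, 100, 180)
Output shape: (19, 80, 51, 91)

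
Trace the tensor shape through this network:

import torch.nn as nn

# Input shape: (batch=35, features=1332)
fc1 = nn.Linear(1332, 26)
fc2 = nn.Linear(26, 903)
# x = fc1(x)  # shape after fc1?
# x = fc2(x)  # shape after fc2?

Input shape: (35, 1332)
  -> after fc1: (35, 26)
Output shape: (35, 903)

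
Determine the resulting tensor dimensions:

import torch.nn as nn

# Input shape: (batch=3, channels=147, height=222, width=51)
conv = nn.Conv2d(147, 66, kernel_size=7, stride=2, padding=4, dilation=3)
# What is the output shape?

Input shape: (3, 147, 222, 51)
Output shape: (3, 66, 106, 21)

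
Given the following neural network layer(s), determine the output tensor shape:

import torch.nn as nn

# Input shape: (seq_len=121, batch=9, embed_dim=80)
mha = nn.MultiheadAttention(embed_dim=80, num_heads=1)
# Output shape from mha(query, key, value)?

Input shape: (121, 9, 80)
Output shape: (121, 9, 80)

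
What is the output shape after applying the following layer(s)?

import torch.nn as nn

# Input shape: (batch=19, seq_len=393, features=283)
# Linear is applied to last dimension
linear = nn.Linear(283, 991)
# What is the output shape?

Input shape: (19, 393, 283)
Output shape: (19, 393, 991)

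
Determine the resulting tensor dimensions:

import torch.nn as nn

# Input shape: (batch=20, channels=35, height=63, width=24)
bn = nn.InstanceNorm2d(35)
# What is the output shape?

Input shape: (20, 35, 63, 24)
Output shape: (20, 35, 63, 24)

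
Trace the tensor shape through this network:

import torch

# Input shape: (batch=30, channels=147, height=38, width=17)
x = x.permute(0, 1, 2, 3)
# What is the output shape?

Input shape: (30, 147, 38, 17)
Output shape: (30, 147, 38, 17)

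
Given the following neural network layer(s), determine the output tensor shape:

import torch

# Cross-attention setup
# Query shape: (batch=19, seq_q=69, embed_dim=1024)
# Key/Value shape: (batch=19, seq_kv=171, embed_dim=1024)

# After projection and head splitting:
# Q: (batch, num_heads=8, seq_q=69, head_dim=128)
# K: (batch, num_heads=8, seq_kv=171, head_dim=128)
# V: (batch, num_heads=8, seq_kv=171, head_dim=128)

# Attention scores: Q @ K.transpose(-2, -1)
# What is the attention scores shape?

Input shape: (19, 69, 1024)
Output shape: (19, 8, 69, 171)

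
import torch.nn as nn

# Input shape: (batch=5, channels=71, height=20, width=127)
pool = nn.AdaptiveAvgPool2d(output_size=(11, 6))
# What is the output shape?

Input shape: (5, 71, 20, 127)
Output shape: (5, 71, 11, 6)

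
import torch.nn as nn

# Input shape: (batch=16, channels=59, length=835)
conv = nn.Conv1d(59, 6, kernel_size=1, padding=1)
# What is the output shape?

Input shape: (16, 59, 835)
Output shape: (16, 6, 837)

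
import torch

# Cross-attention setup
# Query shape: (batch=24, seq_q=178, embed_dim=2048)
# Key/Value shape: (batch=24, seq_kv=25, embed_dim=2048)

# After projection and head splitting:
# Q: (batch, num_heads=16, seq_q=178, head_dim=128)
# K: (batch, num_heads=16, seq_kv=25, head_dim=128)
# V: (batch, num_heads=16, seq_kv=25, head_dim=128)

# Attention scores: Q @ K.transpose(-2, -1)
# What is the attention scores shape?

Input shape: (24, 178, 2048)
Output shape: (24, 16, 178, 25)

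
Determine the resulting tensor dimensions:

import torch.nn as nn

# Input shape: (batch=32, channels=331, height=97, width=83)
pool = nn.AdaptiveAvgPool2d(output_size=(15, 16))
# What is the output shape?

Input shape: (32, 331, 97, 83)
Output shape: (32, 331, 15, 16)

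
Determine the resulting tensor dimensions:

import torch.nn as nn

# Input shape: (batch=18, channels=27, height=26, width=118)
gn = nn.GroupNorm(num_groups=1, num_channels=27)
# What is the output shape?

Input shape: (18, 27, 26, 118)
Output shape: (18, 27, 26, 118)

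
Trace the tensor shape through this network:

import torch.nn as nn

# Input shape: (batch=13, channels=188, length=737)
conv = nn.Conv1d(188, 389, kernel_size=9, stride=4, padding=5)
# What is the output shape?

Input shape: (13, 188, 737)
Output shape: (13, 389, 185)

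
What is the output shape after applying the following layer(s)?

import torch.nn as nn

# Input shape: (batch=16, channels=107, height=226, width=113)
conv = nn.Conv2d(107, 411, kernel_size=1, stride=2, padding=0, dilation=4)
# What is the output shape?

Input shape: (16, 107, 226, 113)
Output shape: (16, 411, 113, 57)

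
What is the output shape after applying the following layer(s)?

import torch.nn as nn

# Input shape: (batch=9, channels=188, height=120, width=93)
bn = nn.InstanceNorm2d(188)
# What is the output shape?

Input shape: (9, 188, 120, 93)
Output shape: (9, 188, 120, 93)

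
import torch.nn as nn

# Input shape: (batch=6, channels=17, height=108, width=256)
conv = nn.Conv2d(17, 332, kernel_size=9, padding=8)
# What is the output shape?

Input shape: (6, 17, 108, 256)
Output shape: (6, 332, 116, 264)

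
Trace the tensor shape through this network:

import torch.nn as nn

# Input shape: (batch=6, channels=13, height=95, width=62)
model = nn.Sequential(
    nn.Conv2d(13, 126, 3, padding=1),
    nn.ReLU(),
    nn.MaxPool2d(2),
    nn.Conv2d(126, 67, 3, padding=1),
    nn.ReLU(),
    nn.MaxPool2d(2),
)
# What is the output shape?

Input shape: (6, 13, 95, 62)
  -> after first Conv2d: (6, 126, 95, 62)
  -> after first MaxPool2d: (6, 126, 47, 31)
  -> after second Conv2d: (6, 67, 47, 31)
Output shape: (6, 67, 23, 15)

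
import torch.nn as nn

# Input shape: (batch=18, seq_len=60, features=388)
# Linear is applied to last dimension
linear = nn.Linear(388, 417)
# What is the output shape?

Input shape: (18, 60, 388)
Output shape: (18, 60, 417)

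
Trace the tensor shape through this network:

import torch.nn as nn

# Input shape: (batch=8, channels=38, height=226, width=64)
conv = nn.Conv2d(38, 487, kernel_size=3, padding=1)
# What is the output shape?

Input shape: (8, 38, 226, 64)
Output shape: (8, 487, 226, 64)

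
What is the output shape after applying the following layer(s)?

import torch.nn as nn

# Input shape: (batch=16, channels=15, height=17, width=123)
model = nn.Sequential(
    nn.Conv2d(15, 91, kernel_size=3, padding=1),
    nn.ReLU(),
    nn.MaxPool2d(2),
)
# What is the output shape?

Input shape: (16, 15, 17, 123)
  -> after Conv2d: (16, 91, 17, 123)
  -> after ReLU: (16, 91, 17, 123)
Output shape: (16, 91, 8, 61)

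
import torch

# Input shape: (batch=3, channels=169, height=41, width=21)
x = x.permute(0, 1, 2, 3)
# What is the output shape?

Input shape: (3, 169, 41, 21)
Output shape: (3, 169, 41, 21)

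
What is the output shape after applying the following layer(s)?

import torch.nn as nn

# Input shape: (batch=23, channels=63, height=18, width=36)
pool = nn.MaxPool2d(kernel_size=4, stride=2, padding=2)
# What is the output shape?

Input shape: (23, 63, 18, 36)
Output shape: (23, 63, 10, 19)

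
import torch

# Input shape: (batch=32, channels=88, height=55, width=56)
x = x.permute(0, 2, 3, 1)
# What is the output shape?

Input shape: (32, 88, 55, 56)
Output shape: (32, 55, 56, 88)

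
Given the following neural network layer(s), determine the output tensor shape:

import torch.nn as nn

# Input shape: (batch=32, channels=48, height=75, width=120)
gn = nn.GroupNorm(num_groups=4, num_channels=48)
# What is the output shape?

Input shape: (32, 48, 75, 120)
Output shape: (32, 48, 75, 120)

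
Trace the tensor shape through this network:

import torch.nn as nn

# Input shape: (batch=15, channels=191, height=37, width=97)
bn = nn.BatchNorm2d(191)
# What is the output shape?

Input shape: (15, 191, 37, 97)
Output shape: (15, 191, 37, 97)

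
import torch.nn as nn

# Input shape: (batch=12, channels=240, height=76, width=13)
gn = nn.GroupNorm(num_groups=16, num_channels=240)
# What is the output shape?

Input shape: (12, 240, 76, 13)
Output shape: (12, 240, 76, 13)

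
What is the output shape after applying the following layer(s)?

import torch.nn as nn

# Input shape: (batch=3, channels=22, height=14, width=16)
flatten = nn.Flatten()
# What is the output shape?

Input shape: (3, 22, 14, 16)
Output shape: (3, 4928)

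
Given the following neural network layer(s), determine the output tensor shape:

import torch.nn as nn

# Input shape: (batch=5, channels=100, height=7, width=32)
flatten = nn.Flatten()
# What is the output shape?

Input shape: (5, 100, 7, 32)
Output shape: (5, 22400)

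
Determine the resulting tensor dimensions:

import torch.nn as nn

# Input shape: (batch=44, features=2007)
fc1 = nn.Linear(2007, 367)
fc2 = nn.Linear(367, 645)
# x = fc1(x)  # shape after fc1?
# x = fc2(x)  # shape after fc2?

Input shape: (44, 2007)
  -> after fc1: (44, 367)
Output shape: (44, 645)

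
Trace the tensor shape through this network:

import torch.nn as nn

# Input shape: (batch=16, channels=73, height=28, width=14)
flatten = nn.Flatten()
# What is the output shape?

Input shape: (16, 73, 28, 14)
Output shape: (16, 28616)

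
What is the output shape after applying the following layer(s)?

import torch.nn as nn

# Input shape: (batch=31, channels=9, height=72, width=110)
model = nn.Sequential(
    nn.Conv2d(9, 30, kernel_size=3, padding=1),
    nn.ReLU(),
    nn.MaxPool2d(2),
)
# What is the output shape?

Input shape: (31, 9, 72, 110)
  -> after Conv2d: (31, 30, 72, 110)
  -> after ReLU: (31, 30, 72, 110)
Output shape: (31, 30, 36, 55)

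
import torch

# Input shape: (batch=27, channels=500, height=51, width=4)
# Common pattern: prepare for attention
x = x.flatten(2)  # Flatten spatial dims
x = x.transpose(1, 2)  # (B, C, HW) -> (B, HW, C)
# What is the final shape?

Input shape: (27, 500, 51, 4)
  -> after flatten(2): (27, 500, 204)
Output shape: (27, 204, 500)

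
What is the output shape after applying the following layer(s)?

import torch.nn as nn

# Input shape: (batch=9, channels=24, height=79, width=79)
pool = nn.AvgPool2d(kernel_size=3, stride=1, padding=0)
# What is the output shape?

Input shape: (9, 24, 79, 79)
Output shape: (9, 24, 77, 77)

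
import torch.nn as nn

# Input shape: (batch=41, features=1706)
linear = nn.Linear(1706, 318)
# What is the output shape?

Input shape: (41, 1706)
Output shape: (41, 318)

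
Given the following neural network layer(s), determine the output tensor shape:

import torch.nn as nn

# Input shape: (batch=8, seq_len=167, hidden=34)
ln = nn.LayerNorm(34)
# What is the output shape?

Input shape: (8, 167, 34)
Output shape: (8, 167, 34)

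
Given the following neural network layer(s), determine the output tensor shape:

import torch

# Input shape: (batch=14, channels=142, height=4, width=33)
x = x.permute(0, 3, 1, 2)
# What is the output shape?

Input shape: (14, 142, 4, 33)
Output shape: (14, 33, 142, 4)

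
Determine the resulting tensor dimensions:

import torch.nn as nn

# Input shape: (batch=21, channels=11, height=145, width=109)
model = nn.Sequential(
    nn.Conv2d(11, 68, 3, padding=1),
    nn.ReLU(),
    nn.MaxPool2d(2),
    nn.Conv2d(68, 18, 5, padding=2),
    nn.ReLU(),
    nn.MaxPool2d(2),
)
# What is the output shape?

Input shape: (21, 11, 145, 109)
  -> after first Conv2d: (21, 68, 145, 109)
  -> after first MaxPool2d: (21, 68, 72, 54)
  -> after second Conv2d: (21, 18, 72, 54)
Output shape: (21, 18, 36, 27)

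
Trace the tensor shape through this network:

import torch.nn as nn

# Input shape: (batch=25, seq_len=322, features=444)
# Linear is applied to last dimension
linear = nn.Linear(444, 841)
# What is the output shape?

Input shape: (25, 322, 444)
Output shape: (25, 322, 841)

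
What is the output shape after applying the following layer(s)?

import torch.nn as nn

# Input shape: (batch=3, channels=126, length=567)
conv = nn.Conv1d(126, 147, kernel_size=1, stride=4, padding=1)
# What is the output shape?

Input shape: (3, 126, 567)
Output shape: (3, 147, 143)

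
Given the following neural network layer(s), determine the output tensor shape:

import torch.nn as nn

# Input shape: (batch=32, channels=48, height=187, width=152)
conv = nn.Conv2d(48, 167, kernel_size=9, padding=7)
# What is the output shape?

Input shape: (32, 48, 187, 152)
Output shape: (32, 167, 193, 158)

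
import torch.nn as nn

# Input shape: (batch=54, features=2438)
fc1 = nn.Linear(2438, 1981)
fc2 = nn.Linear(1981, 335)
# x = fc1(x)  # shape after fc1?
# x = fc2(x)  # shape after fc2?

Input shape: (54, 2438)
  -> after fc1: (54, 1981)
Output shape: (54, 335)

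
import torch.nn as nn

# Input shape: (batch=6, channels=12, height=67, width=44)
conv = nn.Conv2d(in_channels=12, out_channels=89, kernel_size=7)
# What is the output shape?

Input shape: (6, 12, 67, 44)
Output shape: (6, 89, 61, 38)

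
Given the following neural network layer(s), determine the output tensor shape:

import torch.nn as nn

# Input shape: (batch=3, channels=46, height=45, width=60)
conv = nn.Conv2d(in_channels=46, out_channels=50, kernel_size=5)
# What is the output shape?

Input shape: (3, 46, 45, 60)
Output shape: (3, 50, 41, 56)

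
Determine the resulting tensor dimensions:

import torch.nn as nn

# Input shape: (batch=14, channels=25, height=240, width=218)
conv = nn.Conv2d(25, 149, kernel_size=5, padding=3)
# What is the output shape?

Input shape: (14, 25, 240, 218)
Output shape: (14, 149, 242, 220)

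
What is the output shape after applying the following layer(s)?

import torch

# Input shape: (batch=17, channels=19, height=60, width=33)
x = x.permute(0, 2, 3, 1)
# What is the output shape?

Input shape: (17, 19, 60, 33)
Output shape: (17, 60, 33, 19)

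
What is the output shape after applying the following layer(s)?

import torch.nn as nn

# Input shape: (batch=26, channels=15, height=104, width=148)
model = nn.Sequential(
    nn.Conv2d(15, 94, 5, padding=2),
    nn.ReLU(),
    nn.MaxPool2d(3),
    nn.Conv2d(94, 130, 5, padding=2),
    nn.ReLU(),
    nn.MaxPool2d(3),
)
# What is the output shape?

Input shape: (26, 15, 104, 148)
  -> after first Conv2d: (26, 94, 104, 148)
  -> after first MaxPool2d: (26, 94, 34, 49)
  -> after second Conv2d: (26, 130, 34, 49)
Output shape: (26, 130, 11, 16)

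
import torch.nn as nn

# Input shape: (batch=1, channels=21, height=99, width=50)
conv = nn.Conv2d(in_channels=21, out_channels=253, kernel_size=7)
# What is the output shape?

Input shape: (1, 21, 99, 50)
Output shape: (1, 253, 93, 44)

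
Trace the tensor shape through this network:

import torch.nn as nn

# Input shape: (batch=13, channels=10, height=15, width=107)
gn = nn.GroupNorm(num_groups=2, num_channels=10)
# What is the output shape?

Input shape: (13, 10, 15, 107)
Output shape: (13, 10, 15, 107)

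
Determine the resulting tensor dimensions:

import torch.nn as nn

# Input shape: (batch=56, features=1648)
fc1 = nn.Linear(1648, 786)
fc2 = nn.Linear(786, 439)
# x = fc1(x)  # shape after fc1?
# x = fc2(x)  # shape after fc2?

Input shape: (56, 1648)
  -> after fc1: (56, 786)
Output shape: (56, 439)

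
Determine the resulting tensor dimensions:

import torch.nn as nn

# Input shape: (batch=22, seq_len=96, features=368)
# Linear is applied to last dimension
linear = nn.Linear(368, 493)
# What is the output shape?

Input shape: (22, 96, 368)
Output shape: (22, 96, 493)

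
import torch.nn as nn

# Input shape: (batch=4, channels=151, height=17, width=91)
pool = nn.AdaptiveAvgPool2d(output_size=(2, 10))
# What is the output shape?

Input shape: (4, 151, 17, 91)
Output shape: (4, 151, 2, 10)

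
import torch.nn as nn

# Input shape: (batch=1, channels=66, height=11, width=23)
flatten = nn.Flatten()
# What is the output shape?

Input shape: (1, 66, 11, 23)
Output shape: (1, 16698)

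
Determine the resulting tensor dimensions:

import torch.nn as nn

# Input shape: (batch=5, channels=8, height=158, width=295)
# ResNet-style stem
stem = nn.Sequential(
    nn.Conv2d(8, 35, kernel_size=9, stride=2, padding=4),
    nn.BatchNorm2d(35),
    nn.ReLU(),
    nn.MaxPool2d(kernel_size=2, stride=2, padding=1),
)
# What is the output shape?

Input shape: (5, 8, 158, 295)
  -> after Conv2d 9x9 stride=2: (5, 35, 79, 148)
Output shape: (5, 35, 40, 75)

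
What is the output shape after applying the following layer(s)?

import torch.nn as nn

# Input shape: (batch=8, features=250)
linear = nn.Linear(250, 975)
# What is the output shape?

Input shape: (8, 250)
Output shape: (8, 975)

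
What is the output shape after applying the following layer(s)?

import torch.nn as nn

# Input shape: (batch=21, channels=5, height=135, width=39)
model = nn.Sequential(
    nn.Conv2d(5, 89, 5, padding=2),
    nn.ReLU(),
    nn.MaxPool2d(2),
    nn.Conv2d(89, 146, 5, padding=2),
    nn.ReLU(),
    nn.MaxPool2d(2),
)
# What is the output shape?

Input shape: (21, 5, 135, 39)
  -> after first Conv2d: (21, 89, 135, 39)
  -> after first MaxPool2d: (21, 89, 67, 19)
  -> after second Conv2d: (21, 146, 67, 19)
Output shape: (21, 146, 33, 9)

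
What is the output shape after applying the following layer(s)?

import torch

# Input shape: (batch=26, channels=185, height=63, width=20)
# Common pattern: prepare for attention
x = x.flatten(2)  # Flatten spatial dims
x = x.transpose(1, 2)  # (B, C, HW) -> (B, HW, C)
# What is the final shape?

Input shape: (26, 185, 63, 20)
  -> after flatten(2): (26, 185, 1260)
Output shape: (26, 1260, 185)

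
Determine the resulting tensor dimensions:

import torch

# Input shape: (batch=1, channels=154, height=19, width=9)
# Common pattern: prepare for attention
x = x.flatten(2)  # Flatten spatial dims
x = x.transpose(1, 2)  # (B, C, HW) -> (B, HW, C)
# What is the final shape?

Input shape: (1, 154, 19, 9)
  -> after flatten(2): (1, 154, 171)
Output shape: (1, 171, 154)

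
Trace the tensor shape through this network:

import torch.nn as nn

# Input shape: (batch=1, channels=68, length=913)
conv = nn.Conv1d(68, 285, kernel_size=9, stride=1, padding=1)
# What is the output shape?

Input shape: (1, 68, 913)
Output shape: (1, 285, 907)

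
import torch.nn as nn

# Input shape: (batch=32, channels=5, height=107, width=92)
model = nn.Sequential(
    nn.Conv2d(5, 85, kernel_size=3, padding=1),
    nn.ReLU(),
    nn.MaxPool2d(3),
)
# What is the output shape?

Input shape: (32, 5, 107, 92)
  -> after Conv2d: (32, 85, 107, 92)
  -> after ReLU: (32, 85, 107, 92)
Output shape: (32, 85, 35, 30)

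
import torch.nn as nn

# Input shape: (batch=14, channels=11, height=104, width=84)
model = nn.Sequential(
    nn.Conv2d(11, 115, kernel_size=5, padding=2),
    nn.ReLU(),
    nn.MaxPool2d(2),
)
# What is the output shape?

Input shape: (14, 11, 104, 84)
  -> after Conv2d: (14, 115, 104, 84)
  -> after ReLU: (14, 115, 104, 84)
Output shape: (14, 115, 52, 42)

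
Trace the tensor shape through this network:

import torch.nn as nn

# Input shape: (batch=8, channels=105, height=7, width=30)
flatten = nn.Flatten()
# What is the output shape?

Input shape: (8, 105, 7, 30)
Output shape: (8, 22050)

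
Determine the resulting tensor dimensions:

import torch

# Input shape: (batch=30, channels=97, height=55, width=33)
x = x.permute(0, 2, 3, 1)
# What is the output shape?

Input shape: (30, 97, 55, 33)
Output shape: (30, 55, 33, 97)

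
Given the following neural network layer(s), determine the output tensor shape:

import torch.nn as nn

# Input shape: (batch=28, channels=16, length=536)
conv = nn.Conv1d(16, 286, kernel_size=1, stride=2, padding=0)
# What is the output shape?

Input shape: (28, 16, 536)
Output shape: (28, 286, 268)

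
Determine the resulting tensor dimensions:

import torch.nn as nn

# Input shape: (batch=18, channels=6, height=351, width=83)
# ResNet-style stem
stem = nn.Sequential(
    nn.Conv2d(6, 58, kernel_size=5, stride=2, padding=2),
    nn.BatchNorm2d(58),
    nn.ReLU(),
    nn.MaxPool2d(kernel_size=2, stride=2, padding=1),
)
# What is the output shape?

Input shape: (18, 6, 351, 83)
  -> after Conv2d 5x5 stride=2: (18, 58, 176, 42)
Output shape: (18, 58, 89, 22)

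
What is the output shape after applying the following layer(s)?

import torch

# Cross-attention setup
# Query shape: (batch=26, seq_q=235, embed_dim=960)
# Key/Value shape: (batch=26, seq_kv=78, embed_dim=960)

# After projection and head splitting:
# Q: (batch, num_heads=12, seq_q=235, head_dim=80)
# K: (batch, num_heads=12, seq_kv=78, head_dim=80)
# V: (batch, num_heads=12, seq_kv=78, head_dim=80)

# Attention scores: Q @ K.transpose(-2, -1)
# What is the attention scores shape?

Input shape: (26, 235, 960)
Output shape: (26, 12, 235, 78)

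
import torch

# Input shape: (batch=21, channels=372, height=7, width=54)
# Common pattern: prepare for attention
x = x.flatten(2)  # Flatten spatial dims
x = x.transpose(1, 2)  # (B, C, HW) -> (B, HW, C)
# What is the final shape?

Input shape: (21, 372, 7, 54)
  -> after flatten(2): (21, 372, 378)
Output shape: (21, 378, 372)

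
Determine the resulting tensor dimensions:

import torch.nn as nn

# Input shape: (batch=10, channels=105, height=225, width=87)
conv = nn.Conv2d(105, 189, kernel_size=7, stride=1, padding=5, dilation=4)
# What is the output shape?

Input shape: (10, 105, 225, 87)
Output shape: (10, 189, 211, 73)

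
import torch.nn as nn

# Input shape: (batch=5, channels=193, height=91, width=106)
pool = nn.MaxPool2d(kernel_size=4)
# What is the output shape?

Input shape: (5, 193, 91, 106)
Output shape: (5, 193, 22, 26)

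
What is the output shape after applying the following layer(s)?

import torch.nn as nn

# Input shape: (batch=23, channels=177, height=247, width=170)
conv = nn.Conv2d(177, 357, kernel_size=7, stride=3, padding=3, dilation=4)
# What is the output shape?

Input shape: (23, 177, 247, 170)
Output shape: (23, 357, 77, 51)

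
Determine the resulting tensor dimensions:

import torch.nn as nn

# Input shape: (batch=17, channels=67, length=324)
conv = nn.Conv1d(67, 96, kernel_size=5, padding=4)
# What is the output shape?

Input shape: (17, 67, 324)
Output shape: (17, 96, 328)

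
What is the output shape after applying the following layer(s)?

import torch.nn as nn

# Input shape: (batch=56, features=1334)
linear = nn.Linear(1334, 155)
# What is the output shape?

Input shape: (56, 1334)
Output shape: (56, 155)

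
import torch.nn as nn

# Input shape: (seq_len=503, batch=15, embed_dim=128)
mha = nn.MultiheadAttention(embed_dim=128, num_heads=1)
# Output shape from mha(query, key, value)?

Input shape: (503, 15, 128)
Output shape: (503, 15, 128)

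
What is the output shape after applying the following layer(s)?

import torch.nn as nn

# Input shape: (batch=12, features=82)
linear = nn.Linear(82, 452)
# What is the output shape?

Input shape: (12, 82)
Output shape: (12, 452)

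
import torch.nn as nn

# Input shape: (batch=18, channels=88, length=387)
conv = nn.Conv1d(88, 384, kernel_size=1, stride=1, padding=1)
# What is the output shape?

Input shape: (18, 88, 387)
Output shape: (18, 384, 389)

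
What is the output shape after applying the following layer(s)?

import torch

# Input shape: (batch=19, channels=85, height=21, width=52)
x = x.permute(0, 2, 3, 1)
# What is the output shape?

Input shape: (19, 85, 21, 52)
Output shape: (19, 21, 52, 85)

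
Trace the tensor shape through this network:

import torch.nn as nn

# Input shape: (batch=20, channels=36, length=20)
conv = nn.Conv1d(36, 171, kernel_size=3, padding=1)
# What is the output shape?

Input shape: (20, 36, 20)
Output shape: (20, 171, 20)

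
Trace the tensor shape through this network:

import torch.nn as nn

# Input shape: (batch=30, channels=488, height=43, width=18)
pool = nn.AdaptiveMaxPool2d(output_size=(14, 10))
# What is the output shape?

Input shape: (30, 488, 43, 18)
Output shape: (30, 488, 14, 10)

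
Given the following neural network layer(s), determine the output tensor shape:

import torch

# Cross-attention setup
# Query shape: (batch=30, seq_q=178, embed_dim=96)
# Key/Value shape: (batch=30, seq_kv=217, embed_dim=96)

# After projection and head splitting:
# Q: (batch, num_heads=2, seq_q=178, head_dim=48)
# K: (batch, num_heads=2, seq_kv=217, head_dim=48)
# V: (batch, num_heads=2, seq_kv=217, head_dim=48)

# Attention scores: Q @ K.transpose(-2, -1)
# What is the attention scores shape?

Input shape: (30, 178, 96)
Output shape: (30, 2, 178, 217)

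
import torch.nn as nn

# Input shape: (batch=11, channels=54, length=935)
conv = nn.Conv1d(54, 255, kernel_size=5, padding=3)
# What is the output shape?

Input shape: (11, 54, 935)
Output shape: (11, 255, 937)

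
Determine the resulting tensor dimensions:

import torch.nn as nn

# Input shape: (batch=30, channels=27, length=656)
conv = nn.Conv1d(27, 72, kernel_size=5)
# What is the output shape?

Input shape: (30, 27, 656)
Output shape: (30, 72, 652)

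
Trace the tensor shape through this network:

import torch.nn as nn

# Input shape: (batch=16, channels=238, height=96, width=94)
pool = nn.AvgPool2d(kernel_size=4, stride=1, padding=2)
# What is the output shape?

Input shape: (16, 238, 96, 94)
Output shape: (16, 238, 97, 95)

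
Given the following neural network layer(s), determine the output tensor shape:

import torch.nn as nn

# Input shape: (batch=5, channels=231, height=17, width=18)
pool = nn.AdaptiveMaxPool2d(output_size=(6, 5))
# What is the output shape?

Input shape: (5, 231, 17, 18)
Output shape: (5, 231, 6, 5)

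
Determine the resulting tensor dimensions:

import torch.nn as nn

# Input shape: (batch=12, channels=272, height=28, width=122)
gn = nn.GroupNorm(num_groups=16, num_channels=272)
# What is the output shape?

Input shape: (12, 272, 28, 122)
Output shape: (12, 272, 28, 122)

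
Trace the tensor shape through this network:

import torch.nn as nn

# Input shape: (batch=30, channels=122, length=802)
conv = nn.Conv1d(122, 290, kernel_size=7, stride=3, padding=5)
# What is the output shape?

Input shape: (30, 122, 802)
Output shape: (30, 290, 269)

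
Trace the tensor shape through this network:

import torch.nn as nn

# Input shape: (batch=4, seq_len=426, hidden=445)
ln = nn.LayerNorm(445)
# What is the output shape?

Input shape: (4, 426, 445)
Output shape: (4, 426, 445)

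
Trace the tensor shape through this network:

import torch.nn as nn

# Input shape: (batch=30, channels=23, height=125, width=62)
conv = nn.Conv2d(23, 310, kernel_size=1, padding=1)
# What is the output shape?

Input shape: (30, 23, 125, 62)
Output shape: (30, 310, 127, 64)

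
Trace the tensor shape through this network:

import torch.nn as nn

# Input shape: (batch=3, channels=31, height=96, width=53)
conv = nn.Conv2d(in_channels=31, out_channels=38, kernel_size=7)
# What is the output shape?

Input shape: (3, 31, 96, 53)
Output shape: (3, 38, 90, 47)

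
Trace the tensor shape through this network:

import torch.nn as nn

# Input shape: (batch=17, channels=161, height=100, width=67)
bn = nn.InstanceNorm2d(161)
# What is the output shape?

Input shape: (17, 161, 100, 67)
Output shape: (17, 161, 100, 67)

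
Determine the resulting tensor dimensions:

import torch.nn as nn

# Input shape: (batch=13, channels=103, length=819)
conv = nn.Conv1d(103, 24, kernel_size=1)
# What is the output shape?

Input shape: (13, 103, 819)
Output shape: (13, 24, 819)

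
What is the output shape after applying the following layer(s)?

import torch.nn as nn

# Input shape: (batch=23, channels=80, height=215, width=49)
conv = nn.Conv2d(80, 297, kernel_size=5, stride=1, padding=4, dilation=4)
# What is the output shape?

Input shape: (23, 80, 215, 49)
Output shape: (23, 297, 207, 41)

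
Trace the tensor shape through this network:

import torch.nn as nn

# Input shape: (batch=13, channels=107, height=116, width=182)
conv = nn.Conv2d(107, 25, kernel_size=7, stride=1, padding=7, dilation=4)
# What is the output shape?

Input shape: (13, 107, 116, 182)
Output shape: (13, 25, 106, 172)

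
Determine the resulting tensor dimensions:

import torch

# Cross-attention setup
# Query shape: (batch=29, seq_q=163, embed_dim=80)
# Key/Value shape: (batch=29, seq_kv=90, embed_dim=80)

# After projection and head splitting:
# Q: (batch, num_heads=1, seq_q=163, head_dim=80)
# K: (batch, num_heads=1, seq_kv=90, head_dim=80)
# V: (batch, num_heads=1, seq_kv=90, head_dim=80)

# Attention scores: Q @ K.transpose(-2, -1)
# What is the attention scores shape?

Input shape: (29, 163, 80)
Output shape: (29, 1, 163, 90)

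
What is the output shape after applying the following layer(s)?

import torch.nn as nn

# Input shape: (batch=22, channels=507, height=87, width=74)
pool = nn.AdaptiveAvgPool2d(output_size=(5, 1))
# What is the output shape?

Input shape: (22, 507, 87, 74)
Output shape: (22, 507, 5, 1)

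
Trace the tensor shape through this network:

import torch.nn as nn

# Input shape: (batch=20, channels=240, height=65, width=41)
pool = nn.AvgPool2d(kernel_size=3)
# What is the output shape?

Input shape: (20, 240, 65, 41)
Output shape: (20, 240, 21, 13)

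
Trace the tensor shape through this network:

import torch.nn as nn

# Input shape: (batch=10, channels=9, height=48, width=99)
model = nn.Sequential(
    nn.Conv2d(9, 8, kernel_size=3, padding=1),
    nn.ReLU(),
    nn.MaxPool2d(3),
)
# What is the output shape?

Input shape: (10, 9, 48, 99)
  -> after Conv2d: (10, 8, 48, 99)
  -> after ReLU: (10, 8, 48, 99)
Output shape: (10, 8, 16, 33)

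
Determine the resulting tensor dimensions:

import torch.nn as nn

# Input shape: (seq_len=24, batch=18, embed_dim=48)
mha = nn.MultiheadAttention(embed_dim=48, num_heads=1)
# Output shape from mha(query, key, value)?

Input shape: (24, 18, 48)
Output shape: (24, 18, 48)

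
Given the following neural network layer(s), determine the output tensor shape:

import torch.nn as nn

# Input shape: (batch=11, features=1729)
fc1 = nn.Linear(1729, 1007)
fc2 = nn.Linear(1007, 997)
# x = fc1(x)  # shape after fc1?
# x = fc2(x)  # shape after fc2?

Input shape: (11, 1729)
  -> after fc1: (11, 1007)
Output shape: (11, 997)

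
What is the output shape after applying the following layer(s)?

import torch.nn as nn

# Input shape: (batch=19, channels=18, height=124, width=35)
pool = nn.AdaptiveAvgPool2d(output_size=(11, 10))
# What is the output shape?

Input shape: (19, 18, 124, 35)
Output shape: (19, 18, 11, 10)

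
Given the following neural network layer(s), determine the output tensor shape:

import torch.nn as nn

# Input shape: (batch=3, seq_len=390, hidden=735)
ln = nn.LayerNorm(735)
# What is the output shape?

Input shape: (3, 390, 735)
Output shape: (3, 390, 735)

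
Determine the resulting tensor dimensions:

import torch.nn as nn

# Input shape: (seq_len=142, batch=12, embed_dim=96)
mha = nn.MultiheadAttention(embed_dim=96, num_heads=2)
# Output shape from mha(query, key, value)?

Input shape: (142, 12, 96)
Output shape: (142, 12, 96)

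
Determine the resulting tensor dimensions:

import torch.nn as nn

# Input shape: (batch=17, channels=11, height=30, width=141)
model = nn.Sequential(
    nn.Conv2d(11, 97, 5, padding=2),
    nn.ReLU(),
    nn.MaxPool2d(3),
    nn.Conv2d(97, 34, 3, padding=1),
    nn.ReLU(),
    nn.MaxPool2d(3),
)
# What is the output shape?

Input shape: (17, 11, 30, 141)
  -> after first Conv2d: (17, 97, 30, 141)
  -> after first MaxPool2d: (17, 97, 10, 47)
  -> after second Conv2d: (17, 34, 10, 47)
Output shape: (17, 34, 3, 15)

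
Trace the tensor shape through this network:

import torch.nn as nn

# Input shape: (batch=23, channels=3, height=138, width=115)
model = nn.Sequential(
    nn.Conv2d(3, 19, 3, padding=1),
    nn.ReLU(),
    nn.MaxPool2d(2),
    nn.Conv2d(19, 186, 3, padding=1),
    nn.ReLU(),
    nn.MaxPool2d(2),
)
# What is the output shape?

Input shape: (23, 3, 138, 115)
  -> after first Conv2d: (23, 19, 138, 115)
  -> after first MaxPool2d: (23, 19, 69, 57)
  -> after second Conv2d: (23, 186, 69, 57)
Output shape: (23, 186, 34, 28)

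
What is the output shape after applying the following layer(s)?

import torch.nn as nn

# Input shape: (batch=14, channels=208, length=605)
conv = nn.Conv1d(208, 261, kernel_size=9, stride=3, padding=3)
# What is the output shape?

Input shape: (14, 208, 605)
Output shape: (14, 261, 201)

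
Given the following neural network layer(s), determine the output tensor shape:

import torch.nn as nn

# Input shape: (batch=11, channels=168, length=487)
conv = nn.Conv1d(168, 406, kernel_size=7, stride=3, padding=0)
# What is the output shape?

Input shape: (11, 168, 487)
Output shape: (11, 406, 161)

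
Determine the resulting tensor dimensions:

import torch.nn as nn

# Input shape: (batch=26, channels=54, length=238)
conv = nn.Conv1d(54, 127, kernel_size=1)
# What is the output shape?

Input shape: (26, 54, 238)
Output shape: (26, 127, 238)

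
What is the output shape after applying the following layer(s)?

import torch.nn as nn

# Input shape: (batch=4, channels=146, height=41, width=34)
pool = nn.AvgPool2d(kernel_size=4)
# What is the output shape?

Input shape: (4, 146, 41, 34)
Output shape: (4, 146, 10, 8)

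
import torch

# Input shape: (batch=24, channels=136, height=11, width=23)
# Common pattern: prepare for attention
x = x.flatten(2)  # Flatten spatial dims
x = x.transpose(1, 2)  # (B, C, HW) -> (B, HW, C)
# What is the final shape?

Input shape: (24, 136, 11, 23)
  -> after flatten(2): (24, 136, 253)
Output shape: (24, 253, 136)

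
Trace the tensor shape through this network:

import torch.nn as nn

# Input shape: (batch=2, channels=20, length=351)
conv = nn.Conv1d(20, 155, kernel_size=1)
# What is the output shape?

Input shape: (2, 20, 351)
Output shape: (2, 155, 351)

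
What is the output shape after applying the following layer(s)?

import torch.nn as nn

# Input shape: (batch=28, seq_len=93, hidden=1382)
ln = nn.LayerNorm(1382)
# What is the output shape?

Input shape: (28, 93, 1382)
Output shape: (28, 93, 1382)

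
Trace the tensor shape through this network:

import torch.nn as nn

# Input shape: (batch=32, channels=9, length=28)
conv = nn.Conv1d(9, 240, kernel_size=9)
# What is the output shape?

Input shape: (32, 9, 28)
Output shape: (32, 240, 20)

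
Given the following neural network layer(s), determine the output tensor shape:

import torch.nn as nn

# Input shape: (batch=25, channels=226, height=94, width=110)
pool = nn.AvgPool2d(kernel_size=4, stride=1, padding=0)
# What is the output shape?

Input shape: (25, 226, 94, 110)
Output shape: (25, 226, 91, 107)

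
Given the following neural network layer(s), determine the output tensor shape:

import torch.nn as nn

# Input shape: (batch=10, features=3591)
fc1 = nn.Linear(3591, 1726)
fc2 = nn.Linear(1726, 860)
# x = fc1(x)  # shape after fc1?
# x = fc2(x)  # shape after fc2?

Input shape: (10, 3591)
  -> after fc1: (10, 1726)
Output shape: (10, 860)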